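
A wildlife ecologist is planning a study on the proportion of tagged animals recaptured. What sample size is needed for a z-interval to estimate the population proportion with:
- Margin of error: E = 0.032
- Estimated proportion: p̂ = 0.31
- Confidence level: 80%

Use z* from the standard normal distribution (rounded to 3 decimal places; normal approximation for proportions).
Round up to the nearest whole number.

Using z* for proportion z-interval (normal approximation).

For 80% confidence, z* = 1.282 (from standard normal table)

Sample size formula for proportion z-interval: n = z*²p̂(1-p̂)/E²

n = 1.282² × 0.31 × 0.69 / 0.032²
  = 1.643524 × 0.2139 / 0.001024
  = 343.3103

Round up to the nearest whole number: n = 344

344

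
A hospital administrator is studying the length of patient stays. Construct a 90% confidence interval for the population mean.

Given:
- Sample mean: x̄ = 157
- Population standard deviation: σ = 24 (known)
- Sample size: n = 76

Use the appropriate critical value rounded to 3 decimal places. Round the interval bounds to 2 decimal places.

The population standard deviation σ is known, so use a z-interval (standard normal critical value).

For 90% confidence, z* = 1.645 (from standard normal table)

Standard error: SE = σ/√n = 24/√76 = 2.752989

Margin of error: E = z* × SE = 1.645 × 2.752989 = 4.5287

Z-interval: x̄ ± E = 157 ± 4.5287 = (152.4713, 161.5287)

Rounded to 2 decimal places:

(152.47, 161.53)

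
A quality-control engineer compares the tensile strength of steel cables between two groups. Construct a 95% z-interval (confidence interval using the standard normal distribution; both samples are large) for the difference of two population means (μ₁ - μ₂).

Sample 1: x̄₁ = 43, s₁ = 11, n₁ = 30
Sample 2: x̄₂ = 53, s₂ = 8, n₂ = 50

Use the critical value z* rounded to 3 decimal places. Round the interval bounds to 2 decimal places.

Both samples are large (n₁ = 30 ≥ 30, n₂ = 50 ≥ 30), so a z-interval for the difference of means applies.

Point estimate: x̄₁ - x̄₂ = 43 - 53 = -10

Standard error: SE = √(s₁²/n₁ + s₂²/n₂)
= √(11²/30 + 8²/50)
= √(4.033333 + 1.280000)
= 2.305067

For 95% confidence, z* = 1.96 (from standard normal table)
Margin of error: E = z* × SE = 1.96 × 2.305067 = 4.5179

Z-interval: (x̄₁ - x̄₂) ± E = -10 ± 4.5179 = (-14.5179, -5.4821)

Rounded to 2 decimal places:

(-14.52, -5.48)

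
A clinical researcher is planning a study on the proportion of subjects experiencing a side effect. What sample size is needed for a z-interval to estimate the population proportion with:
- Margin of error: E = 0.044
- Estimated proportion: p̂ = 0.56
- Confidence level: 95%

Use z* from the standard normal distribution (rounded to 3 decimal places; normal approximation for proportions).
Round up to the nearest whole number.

Using z* for proportion z-interval (normal approximation).

For 95% confidence, z* = 1.96 (from standard normal table)

Sample size formula for proportion z-interval: n = z*²p̂(1-p̂)/E²

n = 1.96² × 0.56 × 0.44 / 0.044²
  = 3.8416 × 0.2464 / 0.001936
  = 488.9309

Round up to the nearest whole number: n = 489

489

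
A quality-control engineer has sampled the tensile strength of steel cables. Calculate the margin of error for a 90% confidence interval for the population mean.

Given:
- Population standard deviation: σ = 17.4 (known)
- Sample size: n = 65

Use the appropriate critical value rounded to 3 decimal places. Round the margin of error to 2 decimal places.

The population standard deviation σ is known, so use the z-interval margin of error formula.

For 90% confidence, z* = 1.645 (from standard normal table)

Margin of error formula for z-interval: E = z* × σ/√n

E = 1.645 × 17.4/√65
  = 1.645 × 2.158204
  = 3.5502

Rounded to 2 decimal places:

3.55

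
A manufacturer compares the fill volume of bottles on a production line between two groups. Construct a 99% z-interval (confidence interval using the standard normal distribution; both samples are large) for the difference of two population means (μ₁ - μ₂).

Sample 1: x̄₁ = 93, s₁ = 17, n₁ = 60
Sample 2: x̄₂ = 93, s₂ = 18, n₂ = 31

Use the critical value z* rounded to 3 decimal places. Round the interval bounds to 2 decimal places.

Both samples are large (n₁ = 60 ≥ 30, n₂ = 31 ≥ 30), so a z-interval for the difference of means applies.

Point estimate: x̄₁ - x̄₂ = 93 - 93 = 0

Standard error: SE = √(s₁²/n₁ + s₂²/n₂)
= √(17²/60 + 18²/31)
= √(4.816667 + 10.451613)
= 3.907465

For 99% confidence, z* = 2.576 (from standard normal table)
Margin of error: E = z* × SE = 2.576 × 3.907465 = 10.0656

Z-interval: (x̄₁ - x̄₂) ± E = 0 ± 10.0656 = (-10.0656, 10.0656)

Rounded to 2 decimal places:

(-10.07, 10.07)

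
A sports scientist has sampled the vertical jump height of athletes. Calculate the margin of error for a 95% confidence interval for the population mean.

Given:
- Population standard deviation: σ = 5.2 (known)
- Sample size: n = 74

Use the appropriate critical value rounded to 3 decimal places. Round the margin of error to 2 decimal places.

The population standard deviation σ is known, so use the z-interval margin of error formula.

For 95% confidence, z* = 1.96 (from standard normal table)

Margin of error formula for z-interval: E = z* × σ/√n

E = 1.96 × 5.2/√74
  = 1.96 × 0.604488
  = 1.1848

Rounded to 2 decimal places:

1.18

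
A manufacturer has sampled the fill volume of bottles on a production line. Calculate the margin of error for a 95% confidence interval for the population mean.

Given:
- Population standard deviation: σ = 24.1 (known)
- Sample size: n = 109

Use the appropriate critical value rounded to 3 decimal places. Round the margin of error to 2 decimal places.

The population standard deviation σ is known, so use the z-interval margin of error formula.

For 95% confidence, z* = 1.96 (from standard normal table)

Margin of error formula for z-interval: E = z* × σ/√n

E = 1.96 × 24.1/√109
  = 1.96 × 2.308361
  = 4.5244

Rounded to 2 decimal places:

4.52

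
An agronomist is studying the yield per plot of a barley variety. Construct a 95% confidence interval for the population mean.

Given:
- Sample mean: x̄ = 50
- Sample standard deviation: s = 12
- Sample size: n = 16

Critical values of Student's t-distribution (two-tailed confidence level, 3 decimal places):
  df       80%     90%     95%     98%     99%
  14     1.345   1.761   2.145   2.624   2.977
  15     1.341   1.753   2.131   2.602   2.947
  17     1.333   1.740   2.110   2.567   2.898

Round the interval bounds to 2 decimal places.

The population standard deviation σ is unknown (only the sample standard deviation s is given), so use a t-interval with df = n - 1 = 16 - 1 = 15.

For 95% confidence with df = 15, t* = 2.131 (from t-table)

Standard error: SE = s/√n = 12/√16 = 3.000000

Margin of error: E = t* × SE = 2.131 × 3.000000 = 6.3930

T-interval: x̄ ± E = 50 ± 6.3930 = (43.6070, 56.3930)

Rounded to 2 decimal places:

(43.61, 56.39)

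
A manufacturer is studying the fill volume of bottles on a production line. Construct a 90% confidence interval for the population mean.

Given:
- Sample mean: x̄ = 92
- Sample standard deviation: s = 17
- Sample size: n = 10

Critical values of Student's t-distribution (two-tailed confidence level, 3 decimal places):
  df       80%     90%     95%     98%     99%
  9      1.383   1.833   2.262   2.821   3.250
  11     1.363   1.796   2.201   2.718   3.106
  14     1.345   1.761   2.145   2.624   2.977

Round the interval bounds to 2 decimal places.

The population standard deviation σ is unknown (only the sample standard deviation s is given), so use a t-interval with df = n - 1 = 10 - 1 = 9.

For 90% confidence with df = 9, t* = 1.833 (from t-table)

Standard error: SE = s/√n = 17/√10 = 5.375872

Margin of error: E = t* × SE = 1.833 × 5.375872 = 9.8540

T-interval: x̄ ± E = 92 ± 9.8540 = (82.1460, 101.8540)

Rounded to 2 decimal places:

(82.15, 101.85)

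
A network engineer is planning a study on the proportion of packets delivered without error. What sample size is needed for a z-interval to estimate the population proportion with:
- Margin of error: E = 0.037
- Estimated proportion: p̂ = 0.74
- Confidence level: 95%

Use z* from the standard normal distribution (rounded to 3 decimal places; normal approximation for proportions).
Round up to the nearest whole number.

Using z* for proportion z-interval (normal approximation).

For 95% confidence, z* = 1.96 (from standard normal table)

Sample size formula for proportion z-interval: n = z*²p̂(1-p̂)/E²

n = 1.96² × 0.74 × 0.26 / 0.037²
  = 3.8416 × 0.1924 / 0.001369
  = 539.9005

Round up to the nearest whole number: n = 540

540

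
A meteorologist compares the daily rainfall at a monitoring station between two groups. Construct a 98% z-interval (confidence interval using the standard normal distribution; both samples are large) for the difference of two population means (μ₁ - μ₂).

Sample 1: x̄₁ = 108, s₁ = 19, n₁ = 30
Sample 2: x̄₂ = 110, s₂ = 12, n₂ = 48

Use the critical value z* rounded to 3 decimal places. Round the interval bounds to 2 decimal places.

Both samples are large (n₁ = 30 ≥ 30, n₂ = 48 ≥ 30), so a z-interval for the difference of means applies.

Point estimate: x̄₁ - x̄₂ = 108 - 110 = -2

Standard error: SE = √(s₁²/n₁ + s₂²/n₂)
= √(19²/30 + 12²/48)
= √(12.033333 + 3.000000)
= 3.877284

For 98% confidence, z* = 2.326 (from standard normal table)
Margin of error: E = z* × SE = 2.326 × 3.877284 = 9.0186

Z-interval: (x̄₁ - x̄₂) ± E = -2 ± 9.0186 = (-11.0186, 7.0186)

Rounded to 2 decimal places:

(-11.02, 7.02)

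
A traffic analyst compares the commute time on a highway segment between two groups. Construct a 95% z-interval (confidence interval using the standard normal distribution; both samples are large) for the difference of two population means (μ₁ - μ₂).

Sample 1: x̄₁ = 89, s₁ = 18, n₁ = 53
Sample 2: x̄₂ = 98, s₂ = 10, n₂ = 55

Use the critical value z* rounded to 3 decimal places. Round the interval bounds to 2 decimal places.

Both samples are large (n₁ = 53 ≥ 30, n₂ = 55 ≥ 30), so a z-interval for the difference of means applies.

Point estimate: x̄₁ - x̄₂ = 89 - 98 = -9

Standard error: SE = √(s₁²/n₁ + s₂²/n₂)
= √(18²/53 + 10²/55)
= √(6.113208 + 1.818182)
= 2.816272

For 95% confidence, z* = 1.96 (from standard normal table)
Margin of error: E = z* × SE = 1.96 × 2.816272 = 5.5199

Z-interval: (x̄₁ - x̄₂) ± E = -9 ± 5.5199 = (-14.5199, -3.4801)

Rounded to 2 decimal places:

(-14.52, -3.48)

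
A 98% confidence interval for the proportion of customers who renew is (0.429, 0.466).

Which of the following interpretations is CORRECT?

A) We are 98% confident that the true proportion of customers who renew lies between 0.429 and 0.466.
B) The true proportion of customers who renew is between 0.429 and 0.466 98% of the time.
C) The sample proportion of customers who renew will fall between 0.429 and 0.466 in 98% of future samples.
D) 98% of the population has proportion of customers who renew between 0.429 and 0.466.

A confidence interval represents our confidence in the procedure, not a probability statement about the parameter.

Key concept: If we repeated this sampling process many times and computed a 98% CI each time, about 98% of those intervals would contain the true population parameter.

For this specific interval (0.429, 0.466):
- Midpoint (point estimate): 0.4475
- Margin of error: 0.0185

The correct interpretation is the one stating confidence that the true parameter lies in the interval — option A.

A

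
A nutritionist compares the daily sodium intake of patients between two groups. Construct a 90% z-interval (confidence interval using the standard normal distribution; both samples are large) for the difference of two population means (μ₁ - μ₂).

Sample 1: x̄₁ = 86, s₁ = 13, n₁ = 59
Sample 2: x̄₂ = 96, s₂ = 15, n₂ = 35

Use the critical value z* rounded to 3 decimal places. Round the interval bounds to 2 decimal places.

Both samples are large (n₁ = 59 ≥ 30, n₂ = 35 ≥ 30), so a z-interval for the difference of means applies.

Point estimate: x̄₁ - x̄₂ = 86 - 96 = -10

Standard error: SE = √(s₁²/n₁ + s₂²/n₂)
= √(13²/59 + 15²/35)
= √(2.864407 + 6.428571)
= 3.048439

For 90% confidence, z* = 1.645 (from standard normal table)
Margin of error: E = z* × SE = 1.645 × 3.048439 = 5.0147

Z-interval: (x̄₁ - x̄₂) ± E = -10 ± 5.0147 = (-15.0147, -4.9853)

Rounded to 2 decimal places:

(-15.01, -4.99)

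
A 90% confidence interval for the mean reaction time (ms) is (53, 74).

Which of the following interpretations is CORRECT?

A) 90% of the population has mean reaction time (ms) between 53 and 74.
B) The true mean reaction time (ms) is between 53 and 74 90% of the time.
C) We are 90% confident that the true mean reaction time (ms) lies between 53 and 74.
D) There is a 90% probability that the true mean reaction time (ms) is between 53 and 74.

A confidence interval represents our confidence in the procedure, not a probability statement about the parameter.

Key concept: If we repeated this sampling process many times and computed a 90% CI each time, about 90% of those intervals would contain the true population parameter.

For this specific interval (53, 74):
- Midpoint (point estimate): 63.5
- Margin of error: 10.5

The correct interpretation is the one stating confidence that the true parameter lies in the interval — option C.

C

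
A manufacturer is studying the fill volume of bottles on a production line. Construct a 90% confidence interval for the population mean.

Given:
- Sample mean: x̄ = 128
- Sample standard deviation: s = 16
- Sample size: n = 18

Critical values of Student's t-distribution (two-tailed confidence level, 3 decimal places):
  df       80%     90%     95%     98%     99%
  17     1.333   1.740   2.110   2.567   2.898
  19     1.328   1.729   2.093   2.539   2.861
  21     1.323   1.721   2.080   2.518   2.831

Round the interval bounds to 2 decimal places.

The population standard deviation σ is unknown (only the sample standard deviation s is given), so use a t-interval with df = n - 1 = 18 - 1 = 17.

For 90% confidence with df = 17, t* = 1.740 (from t-table)

Standard error: SE = s/√n = 16/√18 = 3.771236

Margin of error: E = t* × SE = 1.740 × 3.771236 = 6.5620

T-interval: x̄ ± E = 128 ± 6.5620 = (121.4380, 134.5620)

Rounded to 2 decimal places:

(121.44, 134.56)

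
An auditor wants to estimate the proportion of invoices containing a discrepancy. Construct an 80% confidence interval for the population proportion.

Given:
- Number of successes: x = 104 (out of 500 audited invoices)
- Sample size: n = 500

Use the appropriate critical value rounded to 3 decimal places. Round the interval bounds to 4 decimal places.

Sample proportion: p̂ = 104/500 = 0.208000

Check conditions for normal approximation:
  np̂ = 104 ≥ 10 ✓
  n(1-p̂) = 396 ≥ 10 ✓

The sample is large enough, so use a z-interval (normal approximation) for the proportion.

For 80% confidence, z* = 1.282 (from standard normal table)

Standard error: SE = √(p̂(1-p̂)/n) = √(0.208000×0.792000/500) = 0.01815136

Margin of error: E = z* × SE = 1.282 × 0.01815136 = 0.023270

Z-interval: p̂ ± E = 0.208000 ± 0.023270 = (0.184730, 0.231270)

Rounded to 4 decimal places:

(0.1847, 0.2313)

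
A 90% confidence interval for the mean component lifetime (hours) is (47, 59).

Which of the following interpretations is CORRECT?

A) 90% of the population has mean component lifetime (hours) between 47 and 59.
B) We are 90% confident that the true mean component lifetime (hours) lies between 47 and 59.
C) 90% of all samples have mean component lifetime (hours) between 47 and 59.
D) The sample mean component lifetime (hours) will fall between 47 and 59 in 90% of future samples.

A confidence interval represents our confidence in the procedure, not a probability statement about the parameter.

Key concept: If we repeated this sampling process many times and computed a 90% CI each time, about 90% of those intervals would contain the true population parameter.

For this specific interval (47, 59):
- Midpoint (point estimate): 53
- Margin of error: 6

The correct interpretation is the one stating confidence that the true parameter lies in the interval — option B.

B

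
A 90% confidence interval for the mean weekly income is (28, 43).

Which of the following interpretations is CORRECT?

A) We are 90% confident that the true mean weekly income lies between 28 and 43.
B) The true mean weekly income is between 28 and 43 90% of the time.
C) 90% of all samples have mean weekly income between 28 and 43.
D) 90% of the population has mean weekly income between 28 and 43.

A confidence interval represents our confidence in the procedure, not a probability statement about the parameter.

Key concept: If we repeated this sampling process many times and computed a 90% CI each time, about 90% of those intervals would contain the true population parameter.

For this specific interval (28, 43):
- Midpoint (point estimate): 35.5
- Margin of error: 7.5

The correct interpretation is the one stating confidence that the true parameter lies in the interval — option A.

A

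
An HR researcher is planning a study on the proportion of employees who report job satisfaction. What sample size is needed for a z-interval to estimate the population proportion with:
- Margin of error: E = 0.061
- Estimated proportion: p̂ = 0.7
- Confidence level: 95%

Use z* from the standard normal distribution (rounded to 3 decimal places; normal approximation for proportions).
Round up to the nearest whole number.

Using z* for proportion z-interval (normal approximation).

For 95% confidence, z* = 1.96 (from standard normal table)

Sample size formula for proportion z-interval: n = z*²p̂(1-p̂)/E²

n = 1.96² × 0.7 × 0.3 / 0.061²
  = 3.8416 × 0.21 / 0.003721
  = 216.8062

Round up to the nearest whole number: n = 217

217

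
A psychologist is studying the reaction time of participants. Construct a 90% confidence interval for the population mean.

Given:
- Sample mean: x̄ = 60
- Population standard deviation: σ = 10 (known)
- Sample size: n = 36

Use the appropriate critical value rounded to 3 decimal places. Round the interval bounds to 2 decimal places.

The population standard deviation σ is known, so use a z-interval (standard normal critical value).

For 90% confidence, z* = 1.645 (from standard normal table)

Standard error: SE = σ/√n = 10/√36 = 1.666667

Margin of error: E = z* × SE = 1.645 × 1.666667 = 2.7417

Z-interval: x̄ ± E = 60 ± 2.7417 = (57.2583, 62.7417)

Rounded to 2 decimal places:

(57.26, 62.74)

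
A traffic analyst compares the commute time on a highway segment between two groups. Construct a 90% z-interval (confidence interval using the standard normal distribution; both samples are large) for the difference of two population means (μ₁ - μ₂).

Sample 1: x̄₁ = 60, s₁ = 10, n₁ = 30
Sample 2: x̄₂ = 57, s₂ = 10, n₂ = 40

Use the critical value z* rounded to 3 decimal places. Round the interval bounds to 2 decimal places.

Both samples are large (n₁ = 30 ≥ 30, n₂ = 40 ≥ 30), so a z-interval for the difference of means applies.

Point estimate: x̄₁ - x̄₂ = 60 - 57 = 3

Standard error: SE = √(s₁²/n₁ + s₂²/n₂)
= √(10²/30 + 10²/40)
= √(3.333333 + 2.500000)
= 2.415229

For 90% confidence, z* = 1.645 (from standard normal table)
Margin of error: E = z* × SE = 1.645 × 2.415229 = 3.9731

Z-interval: (x̄₁ - x̄₂) ± E = 3 ± 3.9731 = (-0.9731, 6.9731)

Rounded to 2 decimal places:

(-0.97, 6.97)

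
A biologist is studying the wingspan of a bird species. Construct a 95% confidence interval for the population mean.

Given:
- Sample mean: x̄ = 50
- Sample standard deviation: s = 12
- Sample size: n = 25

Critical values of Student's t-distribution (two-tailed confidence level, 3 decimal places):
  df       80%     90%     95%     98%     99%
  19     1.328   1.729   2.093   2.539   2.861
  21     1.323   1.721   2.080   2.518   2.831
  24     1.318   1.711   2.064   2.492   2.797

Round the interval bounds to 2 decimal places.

The population standard deviation σ is unknown (only the sample standard deviation s is given), so use a t-interval with df = n - 1 = 25 - 1 = 24.

For 95% confidence with df = 24, t* = 2.064 (from t-table)

Standard error: SE = s/√n = 12/√25 = 2.400000

Margin of error: E = t* × SE = 2.064 × 2.400000 = 4.9536

T-interval: x̄ ± E = 50 ± 4.9536 = (45.0464, 54.9536)

Rounded to 2 decimal places:

(45.05, 54.95)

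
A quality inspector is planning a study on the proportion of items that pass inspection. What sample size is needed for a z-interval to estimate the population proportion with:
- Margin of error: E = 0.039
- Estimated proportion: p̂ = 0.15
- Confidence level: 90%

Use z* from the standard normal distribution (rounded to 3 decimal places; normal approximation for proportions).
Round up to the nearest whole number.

Using z* for proportion z-interval (normal approximation).

For 90% confidence, z* = 1.645 (from standard normal table)

Sample size formula for proportion z-interval: n = z*²p̂(1-p̂)/E²

n = 1.645² × 0.15 × 0.85 / 0.039²
  = 2.706025 × 0.1275 / 0.001521
  = 226.8364

Round up to the nearest whole number: n = 227

227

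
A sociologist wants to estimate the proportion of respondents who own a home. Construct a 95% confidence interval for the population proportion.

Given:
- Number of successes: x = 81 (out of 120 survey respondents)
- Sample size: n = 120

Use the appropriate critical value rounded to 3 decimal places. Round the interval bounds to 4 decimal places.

Sample proportion: p̂ = 81/120 = 0.675000

Check conditions for normal approximation:
  np̂ = 81 ≥ 10 ✓
  n(1-p̂) = 39 ≥ 10 ✓

The sample is large enough, so use a z-interval (normal approximation) for the proportion.

For 95% confidence, z* = 1.96 (from standard normal table)

Standard error: SE = √(p̂(1-p̂)/n) = √(0.675000×0.325000/120) = 0.04275658

Margin of error: E = z* × SE = 1.96 × 0.04275658 = 0.083803

Z-interval: p̂ ± E = 0.675000 ± 0.083803 = (0.591197, 0.758803)

Rounded to 4 decimal places:

(0.5912, 0.7588)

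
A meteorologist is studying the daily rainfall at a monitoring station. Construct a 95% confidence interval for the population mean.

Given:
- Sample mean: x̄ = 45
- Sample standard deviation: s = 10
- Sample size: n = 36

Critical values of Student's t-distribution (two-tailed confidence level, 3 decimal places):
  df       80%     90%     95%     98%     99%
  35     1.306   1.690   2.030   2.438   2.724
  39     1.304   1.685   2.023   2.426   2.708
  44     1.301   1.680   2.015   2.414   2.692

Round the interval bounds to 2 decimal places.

The population standard deviation σ is unknown (only the sample standard deviation s is given), so use a t-interval with df = n - 1 = 36 - 1 = 35.

For 95% confidence with df = 35, t* = 2.030 (from t-table)

Standard error: SE = s/√n = 10/√36 = 1.666667

Margin of error: E = t* × SE = 2.030 × 1.666667 = 3.3833

T-interval: x̄ ± E = 45 ± 3.3833 = (41.6167, 48.3833)

Rounded to 2 decimal places:

(41.62, 48.38)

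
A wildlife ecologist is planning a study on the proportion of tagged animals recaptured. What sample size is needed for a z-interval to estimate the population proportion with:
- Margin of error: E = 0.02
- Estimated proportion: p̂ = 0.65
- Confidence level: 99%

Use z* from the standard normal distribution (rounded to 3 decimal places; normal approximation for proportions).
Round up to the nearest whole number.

Using z* for proportion z-interval (normal approximation).

For 99% confidence, z* = 2.576 (from standard normal table)

Sample size formula for proportion z-interval: n = z*²p̂(1-p̂)/E²

n = 2.576² × 0.65 × 0.35 / 0.02²
  = 6.635776 × 0.2275 / 0.0004
  = 3774.0976

Round up to the nearest whole number: n = 3775

3775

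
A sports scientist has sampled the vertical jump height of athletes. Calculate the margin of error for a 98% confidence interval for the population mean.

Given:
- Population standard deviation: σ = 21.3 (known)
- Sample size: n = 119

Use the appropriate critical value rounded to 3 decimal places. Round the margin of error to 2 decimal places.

The population standard deviation σ is known, so use the z-interval margin of error formula.

For 98% confidence, z* = 2.326 (from standard normal table)

Margin of error formula for z-interval: E = z* × σ/√n

E = 2.326 × 21.3/√119
  = 2.326 × 1.952568
  = 4.5417

Rounded to 2 decimal places:

4.54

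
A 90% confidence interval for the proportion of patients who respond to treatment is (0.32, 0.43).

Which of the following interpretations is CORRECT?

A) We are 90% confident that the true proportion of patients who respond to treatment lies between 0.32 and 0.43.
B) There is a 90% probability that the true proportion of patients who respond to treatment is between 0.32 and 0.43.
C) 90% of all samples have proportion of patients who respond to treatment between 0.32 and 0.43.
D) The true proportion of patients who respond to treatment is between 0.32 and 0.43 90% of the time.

A confidence interval represents our confidence in the procedure, not a probability statement about the parameter.

Key concept: If we repeated this sampling process many times and computed a 90% CI each time, about 90% of those intervals would contain the true population parameter.

For this specific interval (0.32, 0.43):
- Midpoint (point estimate): 0.375
- Margin of error: 0.055

The correct interpretation is the one stating confidence that the true parameter lies in the interval — option A.

A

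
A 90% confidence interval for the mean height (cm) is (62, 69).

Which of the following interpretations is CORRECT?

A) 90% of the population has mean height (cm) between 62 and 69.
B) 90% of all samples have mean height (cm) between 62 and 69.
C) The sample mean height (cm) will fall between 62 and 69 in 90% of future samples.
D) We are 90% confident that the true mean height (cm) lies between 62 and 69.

A confidence interval represents our confidence in the procedure, not a probability statement about the parameter.

Key concept: If we repeated this sampling process many times and computed a 90% CI each time, about 90% of those intervals would contain the true population parameter.

For this specific interval (62, 69):
- Midpoint (point estimate): 65.5
- Margin of error: 3.5

The correct interpretation is the one stating confidence that the true parameter lies in the interval — option D.

D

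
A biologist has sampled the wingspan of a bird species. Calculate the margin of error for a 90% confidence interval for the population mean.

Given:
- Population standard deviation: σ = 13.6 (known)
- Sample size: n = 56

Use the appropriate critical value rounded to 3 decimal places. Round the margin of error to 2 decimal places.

The population standard deviation σ is known, so use the z-interval margin of error formula.

For 90% confidence, z* = 1.645 (from standard normal table)

Margin of error formula for z-interval: E = z* × σ/√n

E = 1.645 × 13.6/√56
  = 1.645 × 1.817376
  = 2.9896

Rounded to 2 decimal places:

2.99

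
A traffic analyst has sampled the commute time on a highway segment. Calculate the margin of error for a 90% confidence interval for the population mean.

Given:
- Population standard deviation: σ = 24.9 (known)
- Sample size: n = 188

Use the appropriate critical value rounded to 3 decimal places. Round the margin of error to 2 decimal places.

The population standard deviation σ is known, so use the z-interval margin of error formula.

For 90% confidence, z* = 1.645 (from standard normal table)

Margin of error formula for z-interval: E = z* × σ/√n

E = 1.645 × 24.9/√188
  = 1.645 × 1.816019
  = 2.9874

Rounded to 2 decimal places:

2.99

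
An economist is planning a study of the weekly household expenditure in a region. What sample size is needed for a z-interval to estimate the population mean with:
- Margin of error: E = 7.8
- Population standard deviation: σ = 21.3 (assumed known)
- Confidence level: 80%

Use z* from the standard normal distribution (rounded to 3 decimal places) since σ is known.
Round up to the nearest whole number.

Using z* since population σ is known (z-interval formula).

For 80% confidence, z* = 1.282 (from standard normal table)

Sample size formula for z-interval: n = (z*σ/E)²

n = (1.282 × 21.3 / 7.8)²
  = (3.500846)²
  = 12.2559

Round up to the nearest whole number: n = 13

13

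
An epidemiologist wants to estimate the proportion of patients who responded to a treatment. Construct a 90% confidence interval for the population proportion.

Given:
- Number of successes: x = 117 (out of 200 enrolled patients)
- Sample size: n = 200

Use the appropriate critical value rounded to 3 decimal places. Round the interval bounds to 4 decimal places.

Sample proportion: p̂ = 117/200 = 0.585000

Check conditions for normal approximation:
  np̂ = 117 ≥ 10 ✓
  n(1-p̂) = 83 ≥ 10 ✓

The sample is large enough, so use a z-interval (normal approximation) for the proportion.

For 90% confidence, z* = 1.645 (from standard normal table)

Standard error: SE = √(p̂(1-p̂)/n) = √(0.585000×0.415000/200) = 0.03484071

Margin of error: E = z* × SE = 1.645 × 0.03484071 = 0.057313

Z-interval: p̂ ± E = 0.585000 ± 0.057313 = (0.527687, 0.642313)

Rounded to 4 decimal places:

(0.5277, 0.6423)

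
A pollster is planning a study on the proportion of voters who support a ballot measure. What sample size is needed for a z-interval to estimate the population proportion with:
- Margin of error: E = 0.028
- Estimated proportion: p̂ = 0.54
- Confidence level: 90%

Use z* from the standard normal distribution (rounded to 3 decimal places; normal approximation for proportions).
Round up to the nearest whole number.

Using z* for proportion z-interval (normal approximation).

For 90% confidence, z* = 1.645 (from standard normal table)

Sample size formula for proportion z-interval: n = z*²p̂(1-p̂)/E²

n = 1.645² × 0.54 × 0.46 / 0.028²
  = 2.706025 × 0.2484 / 0.000784
  = 857.3681

Round up to the nearest whole number: n = 858

858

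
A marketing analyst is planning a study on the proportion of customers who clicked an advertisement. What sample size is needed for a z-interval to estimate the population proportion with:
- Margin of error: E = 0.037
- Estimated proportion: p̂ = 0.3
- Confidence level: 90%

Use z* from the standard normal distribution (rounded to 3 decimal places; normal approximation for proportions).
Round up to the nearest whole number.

Using z* for proportion z-interval (normal approximation).

For 90% confidence, z* = 1.645 (from standard normal table)

Sample size formula for proportion z-interval: n = z*²p̂(1-p̂)/E²

n = 1.645² × 0.3 × 0.7 / 0.037²
  = 2.706025 × 0.21 / 0.001369
  = 415.0951

Round up to the nearest whole number: n = 416

416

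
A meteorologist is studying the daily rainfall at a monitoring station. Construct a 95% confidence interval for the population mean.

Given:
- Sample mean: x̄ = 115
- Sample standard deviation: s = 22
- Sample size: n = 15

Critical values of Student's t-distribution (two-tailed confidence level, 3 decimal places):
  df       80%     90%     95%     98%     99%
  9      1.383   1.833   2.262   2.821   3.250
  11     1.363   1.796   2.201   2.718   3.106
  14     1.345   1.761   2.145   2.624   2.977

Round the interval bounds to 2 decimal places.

The population standard deviation σ is unknown (only the sample standard deviation s is given), so use a t-interval with df = n - 1 = 15 - 1 = 14.

For 95% confidence with df = 14, t* = 2.145 (from t-table)

Standard error: SE = s/√n = 22/√15 = 5.680376

Margin of error: E = t* × SE = 2.145 × 5.680376 = 12.1844

T-interval: x̄ ± E = 115 ± 12.1844 = (102.8156, 127.1844)

Rounded to 2 decimal places:

(102.82, 127.18)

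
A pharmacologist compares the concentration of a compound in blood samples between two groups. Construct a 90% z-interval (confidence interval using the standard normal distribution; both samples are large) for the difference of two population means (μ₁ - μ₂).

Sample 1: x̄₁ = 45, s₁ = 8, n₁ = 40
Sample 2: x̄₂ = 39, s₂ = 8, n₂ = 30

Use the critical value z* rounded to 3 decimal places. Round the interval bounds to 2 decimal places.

Both samples are large (n₁ = 40 ≥ 30, n₂ = 30 ≥ 30), so a z-interval for the difference of means applies.

Point estimate: x̄₁ - x̄₂ = 45 - 39 = 6

Standard error: SE = √(s₁²/n₁ + s₂²/n₂)
= √(8²/40 + 8²/30)
= √(1.600000 + 2.133333)
= 1.932184

For 90% confidence, z* = 1.645 (from standard normal table)
Margin of error: E = z* × SE = 1.645 × 1.932184 = 3.1784

Z-interval: (x̄₁ - x̄₂) ± E = 6 ± 3.1784 = (2.8216, 9.1784)

Rounded to 2 decimal places:

(2.82, 9.18)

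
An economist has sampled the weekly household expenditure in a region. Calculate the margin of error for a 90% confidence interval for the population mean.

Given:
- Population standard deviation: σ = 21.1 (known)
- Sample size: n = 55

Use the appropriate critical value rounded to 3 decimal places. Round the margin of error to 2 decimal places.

The population standard deviation σ is known, so use the z-interval margin of error formula.

For 90% confidence, z* = 1.645 (from standard normal table)

Margin of error formula for z-interval: E = z* × σ/√n

E = 1.645 × 21.1/√55
  = 1.645 × 2.845123
  = 4.6802

Rounded to 2 decimal places:

4.68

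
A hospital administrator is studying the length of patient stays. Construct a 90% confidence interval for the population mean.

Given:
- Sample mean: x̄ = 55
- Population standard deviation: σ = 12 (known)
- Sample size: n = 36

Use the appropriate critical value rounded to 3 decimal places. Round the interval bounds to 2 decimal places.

The population standard deviation σ is known, so use a z-interval (standard normal critical value).

For 90% confidence, z* = 1.645 (from standard normal table)

Standard error: SE = σ/√n = 12/√36 = 2.000000

Margin of error: E = z* × SE = 1.645 × 2.000000 = 3.2900

Z-interval: x̄ ± E = 55 ± 3.2900 = (51.7100, 58.2900)

Rounded to 2 decimal places:

(51.71, 58.29)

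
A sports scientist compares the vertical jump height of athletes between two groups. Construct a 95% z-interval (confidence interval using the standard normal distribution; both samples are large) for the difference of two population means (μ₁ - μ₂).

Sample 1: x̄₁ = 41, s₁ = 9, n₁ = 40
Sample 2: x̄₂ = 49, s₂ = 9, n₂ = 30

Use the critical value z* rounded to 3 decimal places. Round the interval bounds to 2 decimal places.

Both samples are large (n₁ = 40 ≥ 30, n₂ = 30 ≥ 30), so a z-interval for the difference of means applies.

Point estimate: x̄₁ - x̄₂ = 41 - 49 = -8

Standard error: SE = √(s₁²/n₁ + s₂²/n₂)
= √(9²/40 + 9²/30)
= √(2.025000 + 2.700000)
= 2.173707

For 95% confidence, z* = 1.96 (from standard normal table)
Margin of error: E = z* × SE = 1.96 × 2.173707 = 4.2605

Z-interval: (x̄₁ - x̄₂) ± E = -8 ± 4.2605 = (-12.2605, -3.7395)

Rounded to 2 decimal places:

(-12.26, -3.74)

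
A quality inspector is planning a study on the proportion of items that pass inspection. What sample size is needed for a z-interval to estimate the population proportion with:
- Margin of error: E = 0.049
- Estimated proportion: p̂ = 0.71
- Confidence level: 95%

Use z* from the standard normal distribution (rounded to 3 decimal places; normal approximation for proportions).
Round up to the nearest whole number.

Using z* for proportion z-interval (normal approximation).

For 95% confidence, z* = 1.96 (from standard normal table)

Sample size formula for proportion z-interval: n = z*²p̂(1-p̂)/E²

n = 1.96² × 0.71 × 0.29 / 0.049²
  = 3.8416 × 0.2059 / 0.002401
  = 329.4400

Round up to the nearest whole number: n = 330

330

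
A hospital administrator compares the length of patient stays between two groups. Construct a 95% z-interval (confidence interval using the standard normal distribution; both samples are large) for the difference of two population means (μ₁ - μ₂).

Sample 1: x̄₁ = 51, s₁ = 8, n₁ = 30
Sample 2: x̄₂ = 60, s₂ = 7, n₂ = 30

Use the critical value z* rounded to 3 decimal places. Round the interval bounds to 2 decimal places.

Both samples are large (n₁ = 30 ≥ 30, n₂ = 30 ≥ 30), so a z-interval for the difference of means applies.

Point estimate: x̄₁ - x̄₂ = 51 - 60 = -9

Standard error: SE = √(s₁²/n₁ + s₂²/n₂)
= √(8²/30 + 7²/30)
= √(2.133333 + 1.633333)
= 1.940790

For 95% confidence, z* = 1.96 (from standard normal table)
Margin of error: E = z* × SE = 1.96 × 1.940790 = 3.8039

Z-interval: (x̄₁ - x̄₂) ± E = -9 ± 3.8039 = (-12.8039, -5.1961)

Rounded to 2 decimal places:

(-12.80, -5.20)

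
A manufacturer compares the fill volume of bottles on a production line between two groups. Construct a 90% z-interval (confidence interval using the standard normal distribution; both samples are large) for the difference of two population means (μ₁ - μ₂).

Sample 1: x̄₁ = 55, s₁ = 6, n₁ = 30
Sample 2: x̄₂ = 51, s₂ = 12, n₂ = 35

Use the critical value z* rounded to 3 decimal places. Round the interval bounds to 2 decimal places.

Both samples are large (n₁ = 30 ≥ 30, n₂ = 35 ≥ 30), so a z-interval for the difference of means applies.

Point estimate: x̄₁ - x̄₂ = 55 - 51 = 4

Standard error: SE = √(s₁²/n₁ + s₂²/n₂)
= √(6²/30 + 12²/35)
= √(1.200000 + 4.114286)
= 2.305273

For 90% confidence, z* = 1.645 (from standard normal table)
Margin of error: E = z* × SE = 1.645 × 2.305273 = 3.7922

Z-interval: (x̄₁ - x̄₂) ± E = 4 ± 3.7922 = (0.2078, 7.7922)

Rounded to 2 decimal places:

(0.21, 7.79)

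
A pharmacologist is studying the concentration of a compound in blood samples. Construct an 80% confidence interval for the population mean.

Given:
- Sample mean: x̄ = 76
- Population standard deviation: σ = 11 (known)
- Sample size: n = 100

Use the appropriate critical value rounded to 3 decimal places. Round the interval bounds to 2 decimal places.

The population standard deviation σ is known, so use a z-interval (standard normal critical value).

For 80% confidence, z* = 1.282 (from standard normal table)

Standard error: SE = σ/√n = 11/√100 = 1.100000

Margin of error: E = z* × SE = 1.282 × 1.100000 = 1.4102

Z-interval: x̄ ± E = 76 ± 1.4102 = (74.5898, 77.4102)

Rounded to 2 decimal places:

(74.59, 77.41)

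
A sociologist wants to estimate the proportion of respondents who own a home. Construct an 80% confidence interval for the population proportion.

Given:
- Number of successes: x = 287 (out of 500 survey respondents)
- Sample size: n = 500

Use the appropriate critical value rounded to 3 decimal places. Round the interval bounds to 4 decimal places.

Sample proportion: p̂ = 287/500 = 0.574000

Check conditions for normal approximation:
  np̂ = 287 ≥ 10 ✓
  n(1-p̂) = 213 ≥ 10 ✓

The sample is large enough, so use a z-interval (normal approximation) for the proportion.

For 80% confidence, z* = 1.282 (from standard normal table)

Standard error: SE = √(p̂(1-p̂)/n) = √(0.574000×0.426000/500) = 0.02211443

Margin of error: E = z* × SE = 1.282 × 0.02211443 = 0.028351

Z-interval: p̂ ± E = 0.574000 ± 0.028351 = (0.545649, 0.602351)

Rounded to 4 decimal places:

(0.5456, 0.6024)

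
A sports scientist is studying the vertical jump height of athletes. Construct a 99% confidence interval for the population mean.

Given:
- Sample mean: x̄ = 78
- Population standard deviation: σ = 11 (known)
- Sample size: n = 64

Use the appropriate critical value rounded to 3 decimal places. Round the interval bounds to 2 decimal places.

The population standard deviation σ is known, so use a z-interval (standard normal critical value).

For 99% confidence, z* = 2.576 (from standard normal table)

Standard error: SE = σ/√n = 11/√64 = 1.375000

Margin of error: E = z* × SE = 2.576 × 1.375000 = 3.5420

Z-interval: x̄ ± E = 78 ± 3.5420 = (74.4580, 81.5420)

Rounded to 2 decimal places:

(74.46, 81.54)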